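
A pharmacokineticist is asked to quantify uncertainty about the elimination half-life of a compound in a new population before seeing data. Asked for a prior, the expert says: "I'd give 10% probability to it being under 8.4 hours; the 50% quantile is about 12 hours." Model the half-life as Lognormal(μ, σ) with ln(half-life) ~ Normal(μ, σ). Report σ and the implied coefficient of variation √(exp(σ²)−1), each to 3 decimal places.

If T ~ Lognormal(μ,σ) then ln T ~ Normal(μ,σ), so the p-quantile of ln T is μ + z_p·σ.
ln(8.4) = 2.128 and ln(12) = 2.485; z_{0.1} = -1.282, z_{0.5} = 0.
σ = (2.485 − 2.128)/(0 − (-1.282)) = 0.278.
μ = 2.128 − (-1.282)·0.278 = 2.485.
CV = √(exp(σ²)−1) = √(exp(0.0775)−1) = 0.284.

σ ≈ 0.278, CV ≈ 0.284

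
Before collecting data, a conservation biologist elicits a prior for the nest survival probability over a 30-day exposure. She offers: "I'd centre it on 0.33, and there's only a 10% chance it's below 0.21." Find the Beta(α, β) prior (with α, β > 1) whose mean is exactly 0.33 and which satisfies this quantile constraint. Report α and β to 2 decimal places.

α ≈ 7.72, β ≈ 15.67

With mean 0.33 fixed, write α = 0.33s, β = 0.67s where s = α+β.
Need P(θ < 0.21) = 0.1 under Beta(0.33s, 0.67s). Normal approximation: (q−m)/√(m(1−m)/s) ≈ z_{0.1} = -1.28, so s ≈ 0.33·0.67·(-1.28)²/(0.21−0.33)² = 25.2.
At s = 25.2: P(θ<0.21) ≈ 0.091. Adjusting to match 0.1 gives s ≈ 23.38.
So α = 0.33·23.38 ≈ 7.72, β = 0.67·23.38 ≈ 15.67.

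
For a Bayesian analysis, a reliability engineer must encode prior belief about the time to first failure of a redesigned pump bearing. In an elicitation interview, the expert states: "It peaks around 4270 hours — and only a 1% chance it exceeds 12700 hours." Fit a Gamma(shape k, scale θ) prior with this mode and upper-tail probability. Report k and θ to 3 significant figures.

Gamma(k,θ) with k>1 has mode (k−1)θ, so θ = 4270/(k−1).
Need P(X < 12700) = 0.99 with θ tied to k this way. Start at k = 2, θ = 4270: P(X<12700) ≈ 0.797.
Too low — raise k to concentrate. Iterating converges to k ≈ 4.8.
Then θ = 4270/(4.8−1) ≈ 1120.

k ≈ 4.8, θ ≈ 1120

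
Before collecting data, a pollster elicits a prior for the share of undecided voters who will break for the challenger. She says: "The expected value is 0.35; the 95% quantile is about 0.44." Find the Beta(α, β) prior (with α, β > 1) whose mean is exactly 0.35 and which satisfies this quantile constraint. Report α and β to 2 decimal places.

With mean 0.35 fixed, write α = 0.35s, β = 0.65s where s = α+β.
Need P(θ < 0.44) = 0.95 under Beta(0.35s, 0.65s). Normal approximation: (q−m)/√(m(1−m)/s) ≈ z_{0.95} = 1.64, so s ≈ 0.35·0.65·(1.64)²/(0.44−0.35)² = 76.0.
At s = 76.0: P(θ<0.44) ≈ 0.947. Adjusting to match 0.95 gives s ≈ 78.84.
So α = 0.35·78.84 ≈ 27.60, β = 0.65·78.84 ≈ 51.25.

α ≈ 27.60, β ≈ 51.25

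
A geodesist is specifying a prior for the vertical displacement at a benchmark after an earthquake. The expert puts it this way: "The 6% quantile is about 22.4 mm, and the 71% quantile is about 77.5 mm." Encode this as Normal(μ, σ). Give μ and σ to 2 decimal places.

For Normal(μ,σ), the p-quantile is μ + z_p·σ. Here z_{0.06} = -1.555, z_{0.71} = 0.5534.
So 22.4 = μ − 1.555σ and 77.5 = μ + 0.5534σ.
Subtracting: σ = (77.5 − 22.4)/(0.5534 − (-1.555)) = 26.14.
Then μ = 22.4 − (-1.555)·26.14 = 63.04.

μ = 63.04, σ = 26.14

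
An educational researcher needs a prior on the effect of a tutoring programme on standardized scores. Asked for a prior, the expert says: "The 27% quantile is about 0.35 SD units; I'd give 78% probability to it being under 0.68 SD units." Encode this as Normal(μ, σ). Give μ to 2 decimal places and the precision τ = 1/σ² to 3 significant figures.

μ = 0.50, τ = 17.6

The p-quantile of Normal(μ,σ) is μ + z_p·σ, with z_{0.27} = -0.6128 and z_{0.78} = 0.7722.
Eliminate σ: μ = (z₂·x₁ − z₁·x₂)/(z₂ − z₁) = (0.7722·0.35 − (-0.6128)·0.68)/1.385 = 0.50.
Then σ = (x₂ − x₁)/(z₂ − z₁) = (0.68 − 0.35)/1.385 = 0.24.
Precision τ = 1/σ² = 1/0.2383² = 17.6.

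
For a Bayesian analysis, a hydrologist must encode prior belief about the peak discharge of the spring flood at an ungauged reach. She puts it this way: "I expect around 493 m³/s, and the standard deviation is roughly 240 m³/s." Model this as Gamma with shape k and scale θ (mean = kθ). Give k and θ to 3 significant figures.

For Gamma(k, scale θ): mean = kθ, variance = kθ², so CV = 1/√k.
CV = SD/mean = 240/493 = 0.4868, hence k = 1/CV² = 4.22.
Then θ = mean/k = 493/4.22 = 117.

k ≈ 4.22, θ ≈ 117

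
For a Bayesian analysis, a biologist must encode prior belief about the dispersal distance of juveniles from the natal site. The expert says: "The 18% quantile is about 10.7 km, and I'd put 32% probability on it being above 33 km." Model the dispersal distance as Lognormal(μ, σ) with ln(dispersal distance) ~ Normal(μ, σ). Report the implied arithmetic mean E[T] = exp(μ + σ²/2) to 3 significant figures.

E[T] ≈ 31.4 km

If T ~ Lognormal(μ,σ) then ln T ~ Normal(μ,σ), so the p-quantile of ln T is μ + z_p·σ.
ln(10.7) = 2.37 and ln(33) = 3.497; z_{0.18} = -0.9154, z_{0.68} = 0.4677.
σ = (3.497 − 2.37)/(0.4677 − (-0.9154)) = 0.814.
μ = 2.37 − (-0.9154)·0.814 = 3.116.
E[T] = exp(μ + σ²/2) = exp(3.116 + 0.3316) = 31.4 km.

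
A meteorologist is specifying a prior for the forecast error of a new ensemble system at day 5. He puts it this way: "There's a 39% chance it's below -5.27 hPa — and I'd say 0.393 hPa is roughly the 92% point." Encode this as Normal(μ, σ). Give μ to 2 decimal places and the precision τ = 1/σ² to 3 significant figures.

μ = -4.33, τ = 0.0885

The p-quantile of Normal(μ,σ) is μ + z_p·σ, with z_{0.39} = -0.2793 and z_{0.92} = 1.405.
Eliminate σ: μ = (z₂·x₁ − z₁·x₂)/(z₂ − z₁) = (1.405·-5.27 − (-0.2793)·0.393)/1.684 = -4.33.
Then σ = (x₂ − x₁)/(z₂ − z₁) = (0.393 − -5.27)/1.684 = 3.36.
Precision τ = 1/σ² = 1/3.362² = 0.0885.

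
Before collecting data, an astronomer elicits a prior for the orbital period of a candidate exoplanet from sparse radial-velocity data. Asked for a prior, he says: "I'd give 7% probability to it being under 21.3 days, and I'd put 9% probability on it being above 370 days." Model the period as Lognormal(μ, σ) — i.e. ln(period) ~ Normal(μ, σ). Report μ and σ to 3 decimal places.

If T ~ Lognormal(μ,σ) then ln T ~ Normal(μ,σ), so the p-quantile of ln T is μ + z_p·σ.
ln(21.3) = 3.059 and ln(370) = 5.914; z_{0.07} = -1.476, z_{0.91} = 1.341.
σ = (5.914 − 3.059)/(1.341 − (-1.476)) = 1.014.
μ = 3.059 − (-1.476)·1.014 = 4.555.

μ ≈ 4.555, σ ≈ 1.014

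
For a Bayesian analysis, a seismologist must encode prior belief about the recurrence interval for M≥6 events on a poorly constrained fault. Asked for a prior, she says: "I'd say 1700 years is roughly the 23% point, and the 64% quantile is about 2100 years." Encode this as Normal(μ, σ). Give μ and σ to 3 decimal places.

μ = 1969.331, σ = 364.529

For Normal(μ,σ), the p-quantile is μ + z_p·σ. Here z_{0.23} = -0.7388, z_{0.64} = 0.3585.
So 1700 = μ − 0.7388σ and 2100 = μ + 0.3585σ.
Subtracting: σ = (2100 − 1700)/(0.3585 − (-0.7388)) = 364.529.
Then μ = 1700 − (-0.7388)·364.529 = 1969.331.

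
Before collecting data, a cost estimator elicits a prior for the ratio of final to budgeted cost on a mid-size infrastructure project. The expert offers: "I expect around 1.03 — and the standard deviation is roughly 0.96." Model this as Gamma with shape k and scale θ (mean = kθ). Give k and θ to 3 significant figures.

k ≈ 1.15, θ ≈ 0.895

For Gamma(k, scale θ): mean = kθ, variance = kθ², so CV = 1/√k.
CV = SD/mean = 0.96/1.03 = 0.932, hence k = 1/CV² = 1.15.
Then θ = mean/k = 1.03/1.15 = 0.895.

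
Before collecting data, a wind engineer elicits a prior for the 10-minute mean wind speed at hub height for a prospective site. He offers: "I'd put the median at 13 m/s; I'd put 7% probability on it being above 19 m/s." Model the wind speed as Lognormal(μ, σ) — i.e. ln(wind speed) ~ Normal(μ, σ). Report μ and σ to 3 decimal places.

If T ~ Lognormal(μ,σ) then ln T ~ Normal(μ,σ), so the p-quantile of ln T is μ + z_p·σ.
ln(13) = 2.565 and ln(19) = 2.944; z_{0.5} = 0, z_{0.93} = 1.476.
σ = (2.944 − 2.565)/(1.476 − (0)) = 0.257.
μ = 2.565 − (0)·0.257 = 2.565.

μ ≈ 2.565, σ ≈ 0.257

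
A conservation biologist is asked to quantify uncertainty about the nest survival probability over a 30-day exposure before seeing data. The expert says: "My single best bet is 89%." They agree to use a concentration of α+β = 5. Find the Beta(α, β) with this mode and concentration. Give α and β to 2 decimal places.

For α,β > 1 the Beta mode is (α−1)/(α+β−2). With α+β = 5, the mode is (α−1)/3.
Set (α−1)/3 = 0.89 → α = 1 + 0.89·3 = 3.67.
β = 5 − α = 1.33.

α = 3.67, β = 1.33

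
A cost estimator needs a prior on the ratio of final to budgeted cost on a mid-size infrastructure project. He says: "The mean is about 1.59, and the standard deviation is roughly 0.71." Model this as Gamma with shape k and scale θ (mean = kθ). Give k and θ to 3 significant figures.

k ≈ 5.02, θ ≈ 0.317

For Gamma(k, scale θ): mean = kθ, variance = kθ², so CV = 1/√k.
CV = SD/mean = 0.71/1.59 = 0.4465, hence k = 1/CV² = 5.02.
Then θ = mean/k = 1.59/5.02 = 0.317.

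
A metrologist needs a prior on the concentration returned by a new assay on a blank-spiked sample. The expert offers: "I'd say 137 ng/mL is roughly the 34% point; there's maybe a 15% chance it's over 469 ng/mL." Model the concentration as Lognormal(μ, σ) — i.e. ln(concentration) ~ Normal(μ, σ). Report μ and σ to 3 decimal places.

If T ~ Lognormal(μ,σ) then ln T ~ Normal(μ,σ), so the p-quantile of ln T is μ + z_p·σ.
ln(137) = 4.92 and ln(469) = 6.151; z_{0.34} = -0.4125, z_{0.85} = 1.036.
σ = (6.151 − 4.92)/(1.036 − (-0.4125)) = 0.849.
μ = 4.92 − (-0.4125)·0.849 = 5.270.

μ ≈ 5.270, σ ≈ 0.849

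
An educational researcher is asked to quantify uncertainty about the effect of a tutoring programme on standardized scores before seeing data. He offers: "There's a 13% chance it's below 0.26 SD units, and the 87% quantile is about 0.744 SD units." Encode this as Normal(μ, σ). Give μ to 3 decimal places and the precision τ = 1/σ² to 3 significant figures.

μ = 0.502, τ = 21.7

The p-quantile of Normal(μ,σ) is μ + z_p·σ, with z_{0.13} = -1.126 and z_{0.87} = 1.126.
Eliminate σ: μ = (z₂·x₁ − z₁·x₂)/(z₂ − z₁) = (1.126·0.26 − (-1.126)·0.744)/2.253 = 0.502.
Then σ = (x₂ − x₁)/(z₂ − z₁) = (0.744 − 0.26)/2.253 = 0.215.
Precision τ = 1/σ² = 1/0.2148² = 21.7.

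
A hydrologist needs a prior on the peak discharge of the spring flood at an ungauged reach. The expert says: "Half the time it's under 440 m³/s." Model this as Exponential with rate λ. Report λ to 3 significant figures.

λ ≈ 0.00158

Exponential median = ln 2 / λ, so λ = ln 2 / 440.0 = 0.00158.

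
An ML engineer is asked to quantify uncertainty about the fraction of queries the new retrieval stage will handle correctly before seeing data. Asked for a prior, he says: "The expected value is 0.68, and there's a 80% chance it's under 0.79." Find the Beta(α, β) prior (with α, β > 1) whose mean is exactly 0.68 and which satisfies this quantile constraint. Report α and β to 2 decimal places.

With mean 0.68 fixed, write α = 0.68s, β = 0.32s where s = α+β.
Need P(θ < 0.79) = 0.8 under Beta(0.68s, 0.32s). Normal approximation: (q−m)/√(m(1−m)/s) ≈ z_{0.8} = 0.842, so s ≈ 0.68·0.32·(0.842)²/(0.79−0.68)² = 12.7.
At s = 12.7: P(θ<0.79) ≈ 0.795. Adjusting to match 0.8 gives s ≈ 13.21.
So α = 0.68·13.21 ≈ 8.98, β = 0.32·13.21 ≈ 4.23.

α ≈ 8.98, β ≈ 4.23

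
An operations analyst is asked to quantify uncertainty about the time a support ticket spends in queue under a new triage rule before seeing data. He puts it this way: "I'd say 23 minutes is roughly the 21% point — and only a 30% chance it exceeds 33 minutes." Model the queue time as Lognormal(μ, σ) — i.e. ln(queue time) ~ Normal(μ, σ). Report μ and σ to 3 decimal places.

If T ~ Lognormal(μ,σ) then ln T ~ Normal(μ,σ), so the p-quantile of ln T is μ + z_p·σ.
ln(23) = 3.135 and ln(33) = 3.497; z_{0.21} = -0.8064, z_{0.7} = 0.5244.
σ = (3.497 − 3.135)/(0.5244 − (-0.8064)) = 0.271.
μ = 3.135 − (-0.8064)·0.271 = 3.354.

μ ≈ 3.354, σ ≈ 0.271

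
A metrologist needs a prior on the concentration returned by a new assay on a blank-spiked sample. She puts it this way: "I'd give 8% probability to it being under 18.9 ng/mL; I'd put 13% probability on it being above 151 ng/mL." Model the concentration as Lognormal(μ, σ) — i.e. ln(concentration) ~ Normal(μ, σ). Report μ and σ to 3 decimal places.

μ ≈ 4.093, σ ≈ 0.821

If T ~ Lognormal(μ,σ) then ln T ~ Normal(μ,σ), so the p-quantile of ln T is μ + z_p·σ.
ln(18.9) = 2.939 and ln(151) = 5.017; z_{0.08} = -1.405, z_{0.87} = 1.126.
σ = (5.017 − 2.939)/(1.126 − (-1.405)) = 0.821.
μ = 2.939 − (-1.405)·0.821 = 4.093.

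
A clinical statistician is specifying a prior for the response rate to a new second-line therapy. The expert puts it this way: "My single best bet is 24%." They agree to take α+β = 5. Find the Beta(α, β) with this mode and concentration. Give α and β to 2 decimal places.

For α,β > 1 the Beta mode is (α−1)/(α+β−2). With α+β = 5, the mode is (α−1)/3.
Set (α−1)/3 = 0.24 → α = 1 + 0.24·3 = 1.72.
β = 5 − α = 3.28.

α = 1.72, β = 3.28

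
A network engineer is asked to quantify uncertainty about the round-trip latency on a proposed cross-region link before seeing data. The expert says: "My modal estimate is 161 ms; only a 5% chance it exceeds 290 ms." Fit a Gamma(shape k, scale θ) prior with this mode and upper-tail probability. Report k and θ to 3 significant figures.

Gamma(k,θ) with k>1 has mode (k−1)θ, so θ = 161/(k−1).
Need P(X < 290) = 0.95 with θ tied to k this way. Start at k = 2, θ = 161: P(X<290) ≈ 0.538.
Too low — raise k to concentrate. Iterating converges to k ≈ 9.05.
Then θ = 161/(9.05−1) ≈ 20.

k ≈ 9.05, θ ≈ 20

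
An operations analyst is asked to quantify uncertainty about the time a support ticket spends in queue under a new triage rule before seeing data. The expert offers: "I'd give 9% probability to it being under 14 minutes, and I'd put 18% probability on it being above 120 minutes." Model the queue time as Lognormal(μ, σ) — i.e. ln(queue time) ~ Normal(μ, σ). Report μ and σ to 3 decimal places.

μ ≈ 3.916, σ ≈ 0.952

If T ~ Lognormal(μ,σ) then ln T ~ Normal(μ,σ), so the p-quantile of ln T is μ + z_p·σ.
ln(14) = 2.639 and ln(120) = 4.787; z_{0.09} = -1.341, z_{0.82} = 0.9154.
σ = (4.787 − 2.639)/(0.9154 − (-1.341)) = 0.952.
μ = 2.639 − (-1.341)·0.952 = 3.916.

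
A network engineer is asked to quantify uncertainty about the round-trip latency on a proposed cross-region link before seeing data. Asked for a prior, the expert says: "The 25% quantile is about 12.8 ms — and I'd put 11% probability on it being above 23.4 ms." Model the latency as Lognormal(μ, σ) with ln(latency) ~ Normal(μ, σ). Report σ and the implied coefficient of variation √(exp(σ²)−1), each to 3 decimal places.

σ ≈ 0.317, CV ≈ 0.326

If T ~ Lognormal(μ,σ) then ln T ~ Normal(μ,σ), so the p-quantile of ln T is μ + z_p·σ.
ln(12.8) = 2.549 and ln(23.4) = 3.153; z_{0.25} = -0.6745, z_{0.89} = 1.227.
σ = (3.153 − 2.549)/(1.227 − (-0.6745)) = 0.317.
μ = 2.549 − (-0.6745)·0.317 = 2.763.
CV = √(exp(σ²)−1) = √(exp(0.1007)−1) = 0.326.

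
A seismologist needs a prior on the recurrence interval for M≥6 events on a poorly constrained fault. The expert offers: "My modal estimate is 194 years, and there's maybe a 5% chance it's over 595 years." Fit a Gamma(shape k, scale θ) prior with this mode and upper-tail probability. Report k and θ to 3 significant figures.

Gamma(k,θ) with k>1 has mode (k−1)θ, so θ = 194/(k−1).
Need P(X < 595) = 0.95 with θ tied to k this way. Start at k = 2, θ = 194: P(X<595) ≈ 0.811.
Too low — raise k to concentrate. Iterating converges to k ≈ 3.1.
Then θ = 194/(3.1−1) ≈ 92.3.

k ≈ 3.1, θ ≈ 92.3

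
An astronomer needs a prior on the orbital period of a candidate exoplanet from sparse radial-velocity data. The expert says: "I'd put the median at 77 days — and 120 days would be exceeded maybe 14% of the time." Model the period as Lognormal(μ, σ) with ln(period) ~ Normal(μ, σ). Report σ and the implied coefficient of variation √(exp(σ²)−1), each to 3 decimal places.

σ ≈ 0.411, CV ≈ 0.429

If T ~ Lognormal(μ,σ) then ln T ~ Normal(μ,σ), so the p-quantile of ln T is μ + z_p·σ.
ln(77) = 4.344 and ln(120) = 4.787; z_{0.5} = 0, z_{0.86} = 1.08.
σ = (4.787 − 4.344)/(1.08 − (0)) = 0.411.
μ = 4.344 − (0)·0.411 = 4.344.
CV = √(exp(σ²)−1) = √(exp(0.1687)−1) = 0.429.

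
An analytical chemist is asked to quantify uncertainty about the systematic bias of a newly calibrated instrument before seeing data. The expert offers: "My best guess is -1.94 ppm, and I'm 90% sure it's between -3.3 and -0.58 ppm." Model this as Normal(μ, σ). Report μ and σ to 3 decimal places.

μ = -1.940, σ = 0.827

A symmetric 90% interval runs μ ± z·σ with z = 1.645.
Half-width = 1.36, so σ = 1.36/1.645 = 0.827.
μ is the stated best guess, -1.940.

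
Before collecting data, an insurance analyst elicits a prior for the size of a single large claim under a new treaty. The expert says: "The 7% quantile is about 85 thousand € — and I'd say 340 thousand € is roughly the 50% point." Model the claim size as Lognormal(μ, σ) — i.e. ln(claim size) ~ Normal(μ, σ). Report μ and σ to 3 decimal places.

μ ≈ 5.829, σ ≈ 0.939

If T ~ Lognormal(μ,σ) then ln T ~ Normal(μ,σ), so the p-quantile of ln T is μ + z_p·σ.
ln(85) = 4.443 and ln(340) = 5.829; z_{0.07} = -1.476, z_{0.5} = 0.
σ = (5.829 − 4.443)/(0 − (-1.476)) = 0.939.
μ = 4.443 − (-1.476)·0.939 = 5.829.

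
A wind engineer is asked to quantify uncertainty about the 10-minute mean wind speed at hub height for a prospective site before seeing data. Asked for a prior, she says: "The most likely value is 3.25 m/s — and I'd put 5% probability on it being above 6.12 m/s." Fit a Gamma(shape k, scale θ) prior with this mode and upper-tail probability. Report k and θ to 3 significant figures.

Gamma(k,θ) with k>1 has mode (k−1)θ, so θ = 3.25/(k−1).
Need P(X < 6.12) = 0.95 with θ tied to k this way. Start at k = 2, θ = 3.25: P(X<6.12) ≈ 0.561.
Too low — raise k to concentrate. Iterating converges to k ≈ 7.94.
Then θ = 3.25/(7.94−1) ≈ 0.468.

k ≈ 7.94, θ ≈ 0.468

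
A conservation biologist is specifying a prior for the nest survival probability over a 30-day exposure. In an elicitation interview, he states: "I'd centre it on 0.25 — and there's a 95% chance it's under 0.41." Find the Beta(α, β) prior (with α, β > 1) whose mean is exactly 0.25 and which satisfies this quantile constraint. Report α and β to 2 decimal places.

With mean 0.25 fixed, write α = 0.25s, β = 0.75s where s = α+β.
Need P(θ < 0.41) = 0.95 under Beta(0.25s, 0.75s). Normal approximation: (q−m)/√(m(1−m)/s) ≈ z_{0.95} = 1.64, so s ≈ 0.25·0.75·(1.64)²/(0.41−0.25)² = 19.8.
At s = 19.8: P(θ<0.41) ≈ 0.941. Adjusting to match 0.95 gives s ≈ 22.26.
So α = 0.25·22.26 ≈ 5.57, β = 0.75·22.26 ≈ 16.70.

α ≈ 5.57, β ≈ 16.70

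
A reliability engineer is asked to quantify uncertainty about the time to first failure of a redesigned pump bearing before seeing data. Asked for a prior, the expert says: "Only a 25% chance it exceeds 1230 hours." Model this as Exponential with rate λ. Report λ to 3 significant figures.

P(T > 1230.0) = e^(−λ·1230.0) = 0.25, so λ = −ln(0.25)/1230.0 = 0.00113.

λ ≈ 0.00113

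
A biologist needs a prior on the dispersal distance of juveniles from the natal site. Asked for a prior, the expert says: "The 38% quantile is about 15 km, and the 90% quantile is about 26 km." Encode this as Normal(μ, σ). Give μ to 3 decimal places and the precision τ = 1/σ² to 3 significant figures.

The p-quantile of Normal(μ,σ) is μ + z_p·σ, with z_{0.38} = -0.3055 and z_{0.9} = 1.282.
Eliminate σ: μ = (z₂·x₁ − z₁·x₂)/(z₂ − z₁) = (1.282·15 − (-0.3055)·26)/1.587 = 17.117.
Then σ = (x₂ − x₁)/(z₂ − z₁) = (26 − 15)/1.587 = 6.931.
Precision τ = 1/σ² = 1/6.931² = 0.0208.

μ = 17.117, τ = 0.0208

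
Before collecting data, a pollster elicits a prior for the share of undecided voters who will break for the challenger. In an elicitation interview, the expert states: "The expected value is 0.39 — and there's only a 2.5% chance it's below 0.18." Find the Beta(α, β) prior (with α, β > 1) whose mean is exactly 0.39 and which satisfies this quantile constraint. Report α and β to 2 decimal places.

With mean 0.39 fixed, write α = 0.39s, β = 0.61s where s = α+β.
Need P(θ < 0.18) = 0.025 under Beta(0.39s, 0.61s). Normal approximation: (q−m)/√(m(1−m)/s) ≈ z_{0.025} = -1.96, so s ≈ 0.39·0.61·(-1.96)²/(0.18−0.39)² = 20.7.
At s = 20.7: P(θ<0.18) ≈ 0.015. Adjusting to match 0.025 gives s ≈ 16.95.
So α = 0.39·16.95 ≈ 6.61, β = 0.61·16.95 ≈ 10.34.

α ≈ 6.61, β ≈ 10.34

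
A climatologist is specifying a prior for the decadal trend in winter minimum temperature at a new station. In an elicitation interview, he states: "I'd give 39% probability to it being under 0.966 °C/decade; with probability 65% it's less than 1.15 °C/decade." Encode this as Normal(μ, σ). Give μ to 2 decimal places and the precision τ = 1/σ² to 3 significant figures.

For Normal(μ,σ), the p-quantile is μ + z_p·σ. Here z_{0.39} = -0.2793, z_{0.65} = 0.3853.
So 0.966 = μ − 0.2793σ and 1.15 = μ + 0.3853σ.
Subtracting: σ = (1.15 − 0.966)/(0.3853 − (-0.2793)) = 0.28.
Then μ = 0.966 − (-0.2793)·0.28 = 1.04.
Precision τ = 1/σ² = 1/0.2768² = 13.

μ = 1.04, τ = 13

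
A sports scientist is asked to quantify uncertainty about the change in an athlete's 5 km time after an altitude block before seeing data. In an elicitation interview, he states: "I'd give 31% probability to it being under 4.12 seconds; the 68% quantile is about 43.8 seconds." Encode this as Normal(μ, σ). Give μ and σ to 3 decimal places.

μ = 24.540, σ = 41.181

The p-quantile of Normal(μ,σ) is μ + z_p·σ, with z_{0.31} = -0.4959 and z_{0.68} = 0.4677.
Eliminate σ: μ = (z₂·x₁ − z₁·x₂)/(z₂ − z₁) = (0.4677·4.12 − (-0.4959)·43.8)/0.9635 = 24.540.
Then σ = (x₂ − x₁)/(z₂ − z₁) = (43.8 − 4.12)/0.9635 = 41.181.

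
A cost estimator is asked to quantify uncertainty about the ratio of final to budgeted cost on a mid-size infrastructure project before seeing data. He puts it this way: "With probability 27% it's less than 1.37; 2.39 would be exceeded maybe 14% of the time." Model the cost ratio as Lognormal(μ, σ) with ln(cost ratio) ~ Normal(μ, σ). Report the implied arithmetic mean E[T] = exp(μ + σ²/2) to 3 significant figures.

E[T] ≈ 1.77

If T ~ Lognormal(μ,σ) then ln T ~ Normal(μ,σ), so the p-quantile of ln T is μ + z_p·σ.
ln(1.37) = 0.3148 and ln(2.39) = 0.8713; z_{0.27} = -0.6128, z_{0.86} = 1.08.
σ = (0.8713 − 0.3148)/(1.08 − (-0.6128)) = 0.329.
μ = 0.3148 − (-0.6128)·0.329 = 0.516.
E[T] = exp(μ + σ²/2) = exp(0.516 + 0.0540) = 1.77.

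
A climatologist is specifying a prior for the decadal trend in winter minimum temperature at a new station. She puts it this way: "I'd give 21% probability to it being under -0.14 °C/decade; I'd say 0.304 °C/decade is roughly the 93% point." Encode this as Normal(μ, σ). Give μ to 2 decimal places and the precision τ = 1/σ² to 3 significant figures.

μ = 0.02, τ = 26.4

For Normal(μ,σ), the p-quantile is μ + z_p·σ. Here z_{0.21} = -0.8064, z_{0.93} = 1.476.
So -0.14 = μ − 0.8064σ and 0.304 = μ + 1.476σ.
Subtracting: σ = (0.304 − -0.14)/(1.476 − (-0.8064)) = 0.19.
Then μ = -0.14 − (-0.8064)·0.19 = 0.02.
Precision τ = 1/σ² = 1/0.1945² = 26.4.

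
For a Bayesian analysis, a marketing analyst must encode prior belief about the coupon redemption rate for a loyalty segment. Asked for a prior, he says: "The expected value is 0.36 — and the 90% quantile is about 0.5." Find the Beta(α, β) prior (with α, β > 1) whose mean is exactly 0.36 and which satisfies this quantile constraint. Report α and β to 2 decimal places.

With mean 0.36 fixed, write α = 0.36s, β = 0.64s where s = α+β.
Need P(θ < 0.5) = 0.9 under Beta(0.36s, 0.64s). Normal approximation: (q−m)/√(m(1−m)/s) ≈ z_{0.9} = 1.28, so s ≈ 0.36·0.64·(1.28)²/(0.5−0.36)² = 19.3.
At s = 19.3: P(θ<0.5) ≈ 0.897. Adjusting to match 0.9 gives s ≈ 19.79.
So α = 0.36·19.79 ≈ 7.12, β = 0.64·19.79 ≈ 12.66.

α ≈ 7.12, β ≈ 12.66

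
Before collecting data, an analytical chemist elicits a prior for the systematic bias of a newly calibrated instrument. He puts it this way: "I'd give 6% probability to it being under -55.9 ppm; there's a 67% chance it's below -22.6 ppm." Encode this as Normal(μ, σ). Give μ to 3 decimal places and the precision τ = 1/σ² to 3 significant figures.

For Normal(μ,σ), the p-quantile is μ + z_p·σ. Here z_{0.06} = -1.555, z_{0.67} = 0.4399.
So -55.9 = μ − 1.555σ and -22.6 = μ + 0.4399σ.
Subtracting: σ = (-22.6 − -55.9)/(0.4399 − (-1.555)) = 16.694.
Then μ = -55.9 − (-1.555)·16.694 = -29.944.
Precision τ = 1/σ² = 1/16.69² = 0.00359.

μ = -29.944, τ = 0.00359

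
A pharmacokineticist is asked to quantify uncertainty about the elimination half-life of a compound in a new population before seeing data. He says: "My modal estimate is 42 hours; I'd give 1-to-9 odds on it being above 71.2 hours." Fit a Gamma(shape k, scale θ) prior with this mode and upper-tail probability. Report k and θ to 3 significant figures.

Gamma(k,θ) with k>1 has mode (k−1)θ, so θ = 42/(k−1).
Need P(X < 71.2) = 0.9 with θ tied to k this way. Start at k = 2, θ = 42: P(X<71.2) ≈ 0.505.
Too low — raise k to concentrate. Iterating converges to k ≈ 7.79.
Then θ = 42/(7.79−1) ≈ 6.18.

k ≈ 7.79, θ ≈ 6.18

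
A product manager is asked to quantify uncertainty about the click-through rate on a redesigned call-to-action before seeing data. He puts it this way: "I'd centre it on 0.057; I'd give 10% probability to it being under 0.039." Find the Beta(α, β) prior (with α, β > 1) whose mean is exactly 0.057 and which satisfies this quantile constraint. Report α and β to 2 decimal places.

With mean 0.057 fixed, write α = 0.057s, β = 0.943s where s = α+β.
Need P(θ < 0.039) = 0.1 under Beta(0.057s, 0.943s). Normal approximation: (q−m)/√(m(1−m)/s) ≈ z_{0.1} = -1.28, so s ≈ 0.057·0.943·(-1.28)²/(0.039−0.057)² = 272.5.
At s = 272.5: P(θ<0.039) ≈ 0.087. Adjusting to match 0.1 gives s ≈ 245.68.
So α = 0.057·245.68 ≈ 14.00, β = 0.943·245.68 ≈ 231.67.

α ≈ 14.00, β ≈ 231.67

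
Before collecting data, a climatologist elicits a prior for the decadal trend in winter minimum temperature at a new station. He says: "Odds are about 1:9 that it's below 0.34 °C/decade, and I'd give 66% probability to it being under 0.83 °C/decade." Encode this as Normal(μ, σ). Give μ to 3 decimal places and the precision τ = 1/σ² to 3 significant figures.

μ = 0.711, τ = 12

The p-quantile of Normal(μ,σ) is μ + z_p·σ, with z_{0.1} = -1.282 and z_{0.66} = 0.4125.
Eliminate σ: μ = (z₂·x₁ − z₁·x₂)/(z₂ − z₁) = (0.4125·0.34 − (-1.282)·0.83)/1.694 = 0.711.
Then σ = (x₂ − x₁)/(z₂ − z₁) = (0.83 − 0.34)/1.694 = 0.289.
Precision τ = 1/σ² = 1/0.2893² = 12.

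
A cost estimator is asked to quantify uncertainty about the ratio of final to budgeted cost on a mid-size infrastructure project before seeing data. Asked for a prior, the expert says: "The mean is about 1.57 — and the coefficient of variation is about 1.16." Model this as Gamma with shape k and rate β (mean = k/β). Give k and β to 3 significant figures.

For Gamma(k, rate β): mean = k/β, variance = k/β², so CV = 1/√k.
CV = 1.16, hence k = 1/CV² = 0.743.
Then β = k/mean = 0.743/1.57 = 0.473.

k ≈ 0.743, β ≈ 0.473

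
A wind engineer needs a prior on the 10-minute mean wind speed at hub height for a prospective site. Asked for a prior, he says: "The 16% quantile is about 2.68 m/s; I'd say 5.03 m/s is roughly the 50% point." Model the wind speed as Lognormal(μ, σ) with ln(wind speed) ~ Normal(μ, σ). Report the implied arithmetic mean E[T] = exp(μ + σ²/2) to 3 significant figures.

E[T] ≈ 6.15 m/s

If T ~ Lognormal(μ,σ) then ln T ~ Normal(μ,σ), so the p-quantile of ln T is μ + z_p·σ.
ln(2.68) = 0.9858 and ln(5.03) = 1.615; z_{0.16} = -0.9945, z_{0.5} = 0.
σ = (1.615 − 0.9858)/(0 − (-0.9945)) = 0.633.
μ = 0.9858 − (-0.9945)·0.633 = 1.615.
E[T] = exp(μ + σ²/2) = exp(1.615 + 0.2004) = 6.15 m/s.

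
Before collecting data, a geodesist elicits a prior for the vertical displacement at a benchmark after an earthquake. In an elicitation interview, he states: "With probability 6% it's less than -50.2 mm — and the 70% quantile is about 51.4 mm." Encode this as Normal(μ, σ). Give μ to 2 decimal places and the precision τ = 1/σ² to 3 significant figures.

The p-quantile of Normal(μ,σ) is μ + z_p·σ, with z_{0.06} = -1.555 and z_{0.7} = 0.5244.
Eliminate σ: μ = (z₂·x₁ − z₁·x₂)/(z₂ − z₁) = (0.5244·-50.2 − (-1.555)·51.4)/2.079 = 25.77.
Then σ = (x₂ − x₁)/(z₂ − z₁) = (51.4 − -50.2)/2.079 = 48.87.
Precision τ = 1/σ² = 1/48.87² = 0.000419.

μ = 25.77, τ = 0.000419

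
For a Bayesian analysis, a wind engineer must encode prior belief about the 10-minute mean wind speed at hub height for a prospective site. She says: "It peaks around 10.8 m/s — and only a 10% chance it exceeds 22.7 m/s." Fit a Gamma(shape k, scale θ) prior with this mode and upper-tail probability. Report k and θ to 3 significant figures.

k ≈ 4.48, θ ≈ 3.1

Gamma(k,θ) with k>1 has mode (k−1)θ, so θ = 10.8/(k−1).
Need P(X < 22.7) = 0.9 with θ tied to k this way. Start at k = 2, θ = 10.8: P(X<22.7) ≈ 0.621.
Too low — raise k to concentrate. Iterating converges to k ≈ 4.48.
Then θ = 10.8/(4.48−1) ≈ 3.1.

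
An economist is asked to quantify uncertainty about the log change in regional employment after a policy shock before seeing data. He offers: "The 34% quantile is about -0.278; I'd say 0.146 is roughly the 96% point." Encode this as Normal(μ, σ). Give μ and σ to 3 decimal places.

μ = -0.197, σ = 0.196

The p-quantile of Normal(μ,σ) is μ + z_p·σ, with z_{0.34} = -0.4125 and z_{0.96} = 1.751.
Eliminate σ: μ = (z₂·x₁ − z₁·x₂)/(z₂ − z₁) = (1.751·-0.278 − (-0.4125)·0.146)/2.163 = -0.197.
Then σ = (x₂ − x₁)/(z₂ − z₁) = (0.146 − -0.278)/2.163 = 0.196.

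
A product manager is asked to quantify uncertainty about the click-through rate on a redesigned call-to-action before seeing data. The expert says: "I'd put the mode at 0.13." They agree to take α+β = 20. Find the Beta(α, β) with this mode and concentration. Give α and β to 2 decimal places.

For α,β > 1 the Beta mode is (α−1)/(α+β−2). With α+β = 20, the mode is (α−1)/18.
Set (α−1)/18 = 0.13 → α = 1 + 0.13·18 = 3.34.
β = 20 − α = 16.66.

α = 3.34, β = 16.66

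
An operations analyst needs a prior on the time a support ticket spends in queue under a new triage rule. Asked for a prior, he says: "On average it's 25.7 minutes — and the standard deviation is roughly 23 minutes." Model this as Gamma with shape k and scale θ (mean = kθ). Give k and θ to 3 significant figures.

k ≈ 1.25, θ ≈ 20.6

For Gamma(k, scale θ): mean = kθ, variance = kθ², so CV = 1/√k.
CV = SD/mean = 23/25.7 = 0.8949, hence k = 1/CV² = 1.25.
Then θ = mean/k = 25.7/1.25 = 20.6.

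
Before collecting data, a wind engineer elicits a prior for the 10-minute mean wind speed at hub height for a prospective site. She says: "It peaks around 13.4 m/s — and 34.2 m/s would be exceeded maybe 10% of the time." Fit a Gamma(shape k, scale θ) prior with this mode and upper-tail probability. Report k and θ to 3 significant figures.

Gamma(k,θ) with k>1 has mode (k−1)θ, so θ = 13.4/(k−1).
Need P(X < 34.2) = 0.9 with θ tied to k this way. Start at k = 2, θ = 13.4: P(X<34.2) ≈ 0.723.
Too low — raise k to concentrate. Iterating converges to k ≈ 3.19.
Then θ = 13.4/(3.19−1) ≈ 6.13.

k ≈ 3.19, θ ≈ 6.13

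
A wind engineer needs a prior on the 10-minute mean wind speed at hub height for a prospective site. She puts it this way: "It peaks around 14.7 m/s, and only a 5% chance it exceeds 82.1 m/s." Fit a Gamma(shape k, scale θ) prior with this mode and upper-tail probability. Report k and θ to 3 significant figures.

k ≈ 1.79, θ ≈ 18.7

Gamma(k,θ) with k>1 has mode (k−1)θ, so θ = 14.7/(k−1).
Need P(X < 82.1) = 0.95 with θ tied to k this way. Start at k = 2, θ = 14.7: P(X<82.1) ≈ 0.975.
Too high — lower k to spread out. Iterating converges to k ≈ 1.79.
Then θ = 14.7/(1.79−1) ≈ 18.7.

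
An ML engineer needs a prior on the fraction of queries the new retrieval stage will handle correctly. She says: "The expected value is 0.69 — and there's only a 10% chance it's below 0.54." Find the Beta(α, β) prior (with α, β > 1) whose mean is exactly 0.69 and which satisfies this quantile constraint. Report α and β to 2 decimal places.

With mean 0.69 fixed, write α = 0.69s, β = 0.31s where s = α+β.
Need P(θ < 0.54) = 0.1 under Beta(0.69s, 0.31s). Normal approximation: (q−m)/√(m(1−m)/s) ≈ z_{0.1} = -1.28, so s ≈ 0.69·0.31·(-1.28)²/(0.54−0.69)² = 15.6.
At s = 15.6: P(θ<0.54) ≈ 0.104. Adjusting to match 0.1 gives s ≈ 16.25.
So α = 0.69·16.25 ≈ 11.22, β = 0.31·16.25 ≈ 5.04.

α ≈ 11.22, β ≈ 5.04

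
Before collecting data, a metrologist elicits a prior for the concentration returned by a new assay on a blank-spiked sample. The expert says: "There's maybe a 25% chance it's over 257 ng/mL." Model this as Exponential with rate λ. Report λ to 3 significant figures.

λ ≈ 0.00539

P(T > 257.0) = e^(−λ·257.0) = 0.25, so λ = −ln(0.25)/257.0 = 0.00539.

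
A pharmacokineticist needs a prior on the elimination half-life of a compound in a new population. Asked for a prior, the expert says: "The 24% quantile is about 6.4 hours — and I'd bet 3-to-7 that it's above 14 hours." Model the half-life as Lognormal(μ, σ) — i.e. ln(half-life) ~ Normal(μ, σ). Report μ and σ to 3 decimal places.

If T ~ Lognormal(μ,σ) then ln T ~ Normal(μ,σ), so the p-quantile of ln T is μ + z_p·σ.
ln(6.4) = 1.856 and ln(14) = 2.639; z_{0.24} = -0.7063, z_{0.7} = 0.5244.
σ = (2.639 − 1.856)/(0.5244 − (-0.7063)) = 0.636.
μ = 1.856 − (-0.7063)·0.636 = 2.306.

μ ≈ 2.306, σ ≈ 0.636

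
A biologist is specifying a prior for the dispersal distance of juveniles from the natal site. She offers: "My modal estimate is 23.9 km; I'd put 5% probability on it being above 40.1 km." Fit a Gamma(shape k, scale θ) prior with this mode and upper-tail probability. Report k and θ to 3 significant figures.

Gamma(k,θ) with k>1 has mode (k−1)θ, so θ = 23.9/(k−1).
Need P(X < 40.1) = 0.95 with θ tied to k this way. Start at k = 2, θ = 23.9: P(X<40.1) ≈ 0.500.
Too low — raise k to concentrate. Iterating converges to k ≈ 11.4.
Then θ = 23.9/(11.4−1) ≈ 2.29.

k ≈ 11.4, θ ≈ 2.29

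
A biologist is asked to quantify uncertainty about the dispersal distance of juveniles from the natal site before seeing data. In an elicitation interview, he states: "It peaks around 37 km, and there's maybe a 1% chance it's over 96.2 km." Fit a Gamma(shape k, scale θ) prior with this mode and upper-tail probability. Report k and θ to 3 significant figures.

Gamma(k,θ) with k>1 has mode (k−1)θ, so θ = 37/(k−1).
Need P(X < 96.2) = 0.99 with θ tied to k this way. Start at k = 2, θ = 37: P(X<96.2) ≈ 0.733.
Too low — raise k to concentrate. Iterating converges to k ≈ 6.1.
Then θ = 37/(6.1−1) ≈ 7.26.

k ≈ 6.1, θ ≈ 7.26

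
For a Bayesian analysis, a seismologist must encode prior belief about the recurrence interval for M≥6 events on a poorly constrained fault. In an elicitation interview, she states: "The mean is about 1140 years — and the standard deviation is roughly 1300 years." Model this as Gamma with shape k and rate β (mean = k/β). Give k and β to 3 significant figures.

For Gamma(k, rate β): mean = k/β, variance = k/β², so CV = 1/√k.
CV = SD/mean = 1300/1140 = 1.14, hence k = 1/CV² = 0.769.
Then β = k/mean = 0.769/1140 = 0.000675.

k ≈ 0.769, β ≈ 0.000675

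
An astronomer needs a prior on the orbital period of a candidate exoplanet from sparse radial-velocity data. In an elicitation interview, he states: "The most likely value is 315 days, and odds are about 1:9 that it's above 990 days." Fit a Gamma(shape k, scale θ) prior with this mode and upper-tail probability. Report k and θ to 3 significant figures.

k ≈ 2.44, θ ≈ 218

Gamma(k,θ) with k>1 has mode (k−1)θ, so θ = 315/(k−1).
Need P(X < 990) = 0.9 with θ tied to k this way. Start at k = 2, θ = 315: P(X<990) ≈ 0.821.
Too low — raise k to concentrate. Iterating converges to k ≈ 2.44.
Then θ = 315/(2.44−1) ≈ 218.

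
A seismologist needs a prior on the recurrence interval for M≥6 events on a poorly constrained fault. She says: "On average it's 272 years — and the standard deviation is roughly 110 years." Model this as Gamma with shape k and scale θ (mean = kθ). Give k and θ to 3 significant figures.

For Gamma(k, scale θ): mean = kθ, variance = kθ², so CV = 1/√k.
CV = SD/mean = 110/272 = 0.4044, hence k = 1/CV² = 6.11.
Then θ = mean/k = 272/6.11 = 44.5.

k ≈ 6.11, θ ≈ 44.5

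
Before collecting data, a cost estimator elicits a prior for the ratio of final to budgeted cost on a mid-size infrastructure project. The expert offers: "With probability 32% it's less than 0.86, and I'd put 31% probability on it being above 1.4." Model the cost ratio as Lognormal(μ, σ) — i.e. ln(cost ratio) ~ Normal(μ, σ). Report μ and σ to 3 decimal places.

If T ~ Lognormal(μ,σ) then ln T ~ Normal(μ,σ), so the p-quantile of ln T is μ + z_p·σ.
ln(0.86) = -0.1508 and ln(1.4) = 0.3365; z_{0.32} = -0.4677, z_{0.69} = 0.4959.
σ = (0.3365 − -0.1508)/(0.4959 − (-0.4677)) = 0.506.
μ = -0.1508 − (-0.4677)·0.506 = 0.086.

μ ≈ 0.086, σ ≈ 0.506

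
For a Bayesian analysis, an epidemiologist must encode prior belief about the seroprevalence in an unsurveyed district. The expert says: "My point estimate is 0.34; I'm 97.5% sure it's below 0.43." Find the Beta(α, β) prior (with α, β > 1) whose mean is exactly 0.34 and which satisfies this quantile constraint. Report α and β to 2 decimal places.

α ≈ 37.96, β ≈ 73.68

With mean 0.34 fixed, write α = 0.34s, β = 0.66s where s = α+β.
Need P(θ < 0.43) = 0.975 under Beta(0.34s, 0.66s). Normal approximation: (q−m)/√(m(1−m)/s) ≈ z_{0.975} = 1.96, so s ≈ 0.34·0.66·(1.96)²/(0.43−0.34)² = 106.4.
At s = 106.4: P(θ<0.43) ≈ 0.972. Adjusting to match 0.975 gives s ≈ 111.63.
So α = 0.34·111.63 ≈ 37.96, β = 0.66·111.63 ≈ 73.68.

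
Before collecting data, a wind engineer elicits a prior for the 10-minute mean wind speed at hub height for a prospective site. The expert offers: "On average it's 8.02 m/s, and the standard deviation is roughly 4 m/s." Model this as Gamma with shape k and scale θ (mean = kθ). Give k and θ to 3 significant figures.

k ≈ 4.02, θ ≈ 2

For Gamma(k, scale θ): mean = kθ, variance = kθ², so CV = 1/√k.
CV = SD/mean = 4/8.02 = 0.4988, hence k = 1/CV² = 4.02.
Then θ = mean/k = 8.02/4.02 = 2.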